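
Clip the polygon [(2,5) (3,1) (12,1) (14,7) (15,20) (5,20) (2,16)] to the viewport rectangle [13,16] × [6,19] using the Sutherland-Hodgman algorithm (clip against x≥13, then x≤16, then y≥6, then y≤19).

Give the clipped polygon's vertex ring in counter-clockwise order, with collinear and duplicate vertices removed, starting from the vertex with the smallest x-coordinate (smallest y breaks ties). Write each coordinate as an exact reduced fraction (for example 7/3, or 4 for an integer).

1. After x ≥ 13: [(13,4) (14,7) (15,20) (13,20)]
2. After x ≤ 16: [(13,4) (14,7) (15,20) (13,20)]
3. After y ≥ 6: [(13,6) (41/3,6) (14,7) (15,20) (13,20)]
4. After y ≤ 19: [(13,19) (13,6) (41/3,6) (14,7) (194/13,19)]
5. Canonical ring: [(13,6) (41/3,6) (14,7) (194/13,19) (13,19)]

Clipped polygon: [(13,6) (41/3,6) (14,7) (194/13,19) (13,19)]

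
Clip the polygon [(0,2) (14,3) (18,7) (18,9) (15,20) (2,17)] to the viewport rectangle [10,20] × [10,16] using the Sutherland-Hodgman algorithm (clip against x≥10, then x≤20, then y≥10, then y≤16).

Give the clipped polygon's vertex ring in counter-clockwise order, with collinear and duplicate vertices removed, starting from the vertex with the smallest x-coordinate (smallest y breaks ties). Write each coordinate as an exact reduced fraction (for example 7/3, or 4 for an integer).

Clipped polygon: [(10,10) (195/11,10) (177/11,16) (10,16)]

1. After x ≥ 10: [(10,19/7) (14,3) (18,7) (18,9) (15,20) (10,245/13)]
2. After x ≤ 20: [(10,19/7) (14,3) (18,7) (18,9) (15,20) (10,245/13)]
3. After y ≥ 10: [(10,10) (195/11,10) (15,20) (10,245/13)]
4. After y ≤ 16: [(10,16) (10,10) (195/11,10) (177/11,16)]
5. Canonical ring: [(10,10) (195/11,10) (177/11,16) (10,16)]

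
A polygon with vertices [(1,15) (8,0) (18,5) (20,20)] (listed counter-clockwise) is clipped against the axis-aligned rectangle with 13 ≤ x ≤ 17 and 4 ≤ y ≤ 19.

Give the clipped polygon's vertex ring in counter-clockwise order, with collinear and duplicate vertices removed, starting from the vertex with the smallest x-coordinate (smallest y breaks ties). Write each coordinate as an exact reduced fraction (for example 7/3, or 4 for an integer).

1. After x ≥ 13: [(13,345/19) (13,5/2) (18,5) (20,20)]
2. After x ≤ 17: [(17,365/19) (13,345/19) (13,5/2) (17,9/2)]
3. After y ≥ 4: [(17,365/19) (13,345/19) (13,4) (16,4) (17,9/2)]
4. After y ≤ 19: [(17,19) (81/5,19) (13,345/19) (13,4) (16,4) (17,9/2)]
5. Canonical ring: [(13,4) (16,4) (17,9/2) (17,19) (81/5,19) (13,345/19)]

Clipped polygon: [(13,4) (16,4) (17,9/2) (17,19) (81/5,19) (13,345/19)]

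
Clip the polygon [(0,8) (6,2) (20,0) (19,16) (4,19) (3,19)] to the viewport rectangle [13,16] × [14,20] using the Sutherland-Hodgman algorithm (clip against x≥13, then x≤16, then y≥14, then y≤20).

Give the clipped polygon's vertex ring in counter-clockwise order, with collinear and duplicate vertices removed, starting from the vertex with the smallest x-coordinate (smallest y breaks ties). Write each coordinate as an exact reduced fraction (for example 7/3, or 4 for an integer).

1. After x ≥ 13: [(13,1) (20,0) (19,16) (13,86/5)]
2. After x ≤ 16: [(13,1) (16,4/7) (16,83/5) (13,86/5)]
3. After y ≥ 14: [(13,14) (16,14) (16,83/5) (13,86/5)]
4. After y ≤ 20: [(13,14) (16,14) (16,83/5) (13,86/5)]
5. Canonical ring: [(13,14) (16,14) (16,83/5) (13,86/5)]

Clipped polygon: [(13,14) (16,14) (16,83/5) (13,86/5)]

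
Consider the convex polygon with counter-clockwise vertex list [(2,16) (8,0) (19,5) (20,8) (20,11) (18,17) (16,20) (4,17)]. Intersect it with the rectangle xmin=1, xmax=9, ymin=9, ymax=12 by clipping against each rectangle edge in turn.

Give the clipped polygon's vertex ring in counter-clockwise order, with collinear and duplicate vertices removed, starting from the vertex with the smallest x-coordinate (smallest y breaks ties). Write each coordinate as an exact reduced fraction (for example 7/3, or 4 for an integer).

Clipped polygon: [(7/2,12) (37/8,9) (9,9) (9,12)]

1. After x ≥ 1: [(2,16) (8,0) (19,5) (20,8) (20,11) (18,17) (16,20) (4,17)]
2. After x ≤ 9: [(2,16) (8,0) (9,5/11) (9,73/4) (4,17)]
3. After y ≥ 9: [(2,16) (37/8,9) (9,9) (9,73/4) (4,17)]
4. After y ≤ 12: [(7/2,12) (37/8,9) (9,9) (9,12)]
5. Canonical ring: [(7/2,12) (37/8,9) (9,9) (9,12)]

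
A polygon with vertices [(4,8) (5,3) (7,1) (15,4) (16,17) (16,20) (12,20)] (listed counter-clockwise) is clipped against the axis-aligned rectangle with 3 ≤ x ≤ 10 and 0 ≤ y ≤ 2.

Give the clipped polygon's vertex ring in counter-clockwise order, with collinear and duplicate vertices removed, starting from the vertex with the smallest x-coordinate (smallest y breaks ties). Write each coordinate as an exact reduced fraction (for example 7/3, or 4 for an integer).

Clipped polygon: [(6,2) (7,1) (29/3,2)]

1. After x ≥ 3: [(4,8) (5,3) (7,1) (15,4) (16,17) (16,20) (12,20)]
2. After x ≤ 10: [(10,17) (4,8) (5,3) (7,1) (10,17/8)]
3. After y ≥ 0: [(10,17) (4,8) (5,3) (7,1) (10,17/8)]
4. After y ≤ 2: [(6,2) (7,1) (29/3,2)]
5. Canonical ring: [(6,2) (7,1) (29/3,2)]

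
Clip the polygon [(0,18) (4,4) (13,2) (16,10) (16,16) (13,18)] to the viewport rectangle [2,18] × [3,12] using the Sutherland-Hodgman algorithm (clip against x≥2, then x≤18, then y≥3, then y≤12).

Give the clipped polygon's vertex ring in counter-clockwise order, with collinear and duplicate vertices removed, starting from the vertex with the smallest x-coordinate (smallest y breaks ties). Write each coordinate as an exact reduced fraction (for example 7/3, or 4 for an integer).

Clipped polygon: [(2,11) (4,4) (17/2,3) (107/8,3) (16,10) (16,12) (2,12)]

1. After x ≥ 2: [(2,18) (2,11) (4,4) (13,2) (16,10) (16,16) (13,18)]
2. After x ≤ 18: [(2,18) (2,11) (4,4) (13,2) (16,10) (16,16) (13,18)]
3. After y ≥ 3: [(2,18) (2,11) (4,4) (17/2,3) (107/8,3) (16,10) (16,16) (13,18)]
4. After y ≤ 12: [(2,12) (2,11) (4,4) (17/2,3) (107/8,3) (16,10) (16,12)]
5. Canonical ring: [(2,11) (4,4) (17/2,3) (107/8,3) (16,10) (16,12) (2,12)]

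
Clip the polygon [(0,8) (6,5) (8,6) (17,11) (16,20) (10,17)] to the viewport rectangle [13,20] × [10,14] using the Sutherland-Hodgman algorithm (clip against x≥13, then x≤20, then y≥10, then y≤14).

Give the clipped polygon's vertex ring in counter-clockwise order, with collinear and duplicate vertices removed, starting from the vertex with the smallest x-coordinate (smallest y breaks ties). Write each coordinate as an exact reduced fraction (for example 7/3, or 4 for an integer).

1. After x ≥ 13: [(13,79/9) (17,11) (16,20) (13,37/2)]
2. After x ≤ 20: [(13,79/9) (17,11) (16,20) (13,37/2)]
3. After y ≥ 10: [(13,10) (76/5,10) (17,11) (16,20) (13,37/2)]
4. After y ≤ 14: [(13,14) (13,10) (76/5,10) (17,11) (50/3,14)]
5. Canonical ring: [(13,10) (76/5,10) (17,11) (50/3,14) (13,14)]

Clipped polygon: [(13,10) (76/5,10) (17,11) (50/3,14) (13,14)]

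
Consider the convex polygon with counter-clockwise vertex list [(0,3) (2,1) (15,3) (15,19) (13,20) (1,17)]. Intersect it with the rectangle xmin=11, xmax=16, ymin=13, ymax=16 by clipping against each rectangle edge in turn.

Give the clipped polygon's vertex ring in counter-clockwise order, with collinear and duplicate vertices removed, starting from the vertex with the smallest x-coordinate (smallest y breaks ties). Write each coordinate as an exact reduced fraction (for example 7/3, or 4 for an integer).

1. After x ≥ 11: [(11,31/13) (15,3) (15,19) (13,20) (11,39/2)]
2. After x ≤ 16: [(11,31/13) (15,3) (15,19) (13,20) (11,39/2)]
3. After y ≥ 13: [(11,13) (15,13) (15,19) (13,20) (11,39/2)]
4. After y ≤ 16: [(11,16) (11,13) (15,13) (15,16)]
5. Canonical ring: [(11,13) (15,13) (15,16) (11,16)]

Clipped polygon: [(11,13) (15,13) (15,16) (11,16)]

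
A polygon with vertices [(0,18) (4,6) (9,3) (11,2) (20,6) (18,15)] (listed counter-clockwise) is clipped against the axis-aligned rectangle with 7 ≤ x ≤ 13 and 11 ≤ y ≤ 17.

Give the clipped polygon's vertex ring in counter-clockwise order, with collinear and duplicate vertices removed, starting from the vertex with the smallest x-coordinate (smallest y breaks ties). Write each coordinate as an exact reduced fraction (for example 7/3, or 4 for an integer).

Clipped polygon: [(7,11) (13,11) (13,95/6) (7,101/6)]

1. After x ≥ 7: [(7,101/6) (7,21/5) (9,3) (11,2) (20,6) (18,15)]
2. After x ≤ 13: [(13,95/6) (7,101/6) (7,21/5) (9,3) (11,2) (13,26/9)]
3. After y ≥ 11: [(13,11) (13,95/6) (7,101/6) (7,11)]
4. After y ≤ 17: [(13,11) (13,95/6) (7,101/6) (7,11)]
5. Canonical ring: [(7,11) (13,11) (13,95/6) (7,101/6)]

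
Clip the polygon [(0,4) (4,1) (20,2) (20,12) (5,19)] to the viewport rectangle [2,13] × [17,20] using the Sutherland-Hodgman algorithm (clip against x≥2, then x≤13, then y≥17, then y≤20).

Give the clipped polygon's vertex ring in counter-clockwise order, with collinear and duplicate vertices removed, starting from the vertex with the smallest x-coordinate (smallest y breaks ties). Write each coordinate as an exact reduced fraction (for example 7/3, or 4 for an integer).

Clipped polygon: [(13/3,17) (65/7,17) (5,19)]

1. After x ≥ 2: [(2,10) (2,5/2) (4,1) (20,2) (20,12) (5,19)]
2. After x ≤ 13: [(2,10) (2,5/2) (4,1) (13,25/16) (13,229/15) (5,19)]
3. After y ≥ 17: [(13/3,17) (65/7,17) (5,19)]
4. After y ≤ 20: [(13/3,17) (65/7,17) (5,19)]
5. Canonical ring: [(13/3,17) (65/7,17) (5,19)]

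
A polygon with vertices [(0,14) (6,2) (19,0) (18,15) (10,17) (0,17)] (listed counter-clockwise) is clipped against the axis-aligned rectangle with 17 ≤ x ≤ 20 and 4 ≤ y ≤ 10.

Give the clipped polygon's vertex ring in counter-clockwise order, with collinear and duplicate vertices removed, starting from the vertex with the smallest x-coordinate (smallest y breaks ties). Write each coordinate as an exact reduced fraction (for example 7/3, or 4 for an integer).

Clipped polygon: [(17,4) (281/15,4) (55/3,10) (17,10)]

1. After x ≥ 17: [(17,4/13) (19,0) (18,15) (17,61/4)]
2. After x ≤ 20: [(17,4/13) (19,0) (18,15) (17,61/4)]
3. After y ≥ 4: [(17,4) (281/15,4) (18,15) (17,61/4)]
4. After y ≤ 10: [(17,10) (17,4) (281/15,4) (55/3,10)]
5. Canonical ring: [(17,4) (281/15,4) (55/3,10) (17,10)]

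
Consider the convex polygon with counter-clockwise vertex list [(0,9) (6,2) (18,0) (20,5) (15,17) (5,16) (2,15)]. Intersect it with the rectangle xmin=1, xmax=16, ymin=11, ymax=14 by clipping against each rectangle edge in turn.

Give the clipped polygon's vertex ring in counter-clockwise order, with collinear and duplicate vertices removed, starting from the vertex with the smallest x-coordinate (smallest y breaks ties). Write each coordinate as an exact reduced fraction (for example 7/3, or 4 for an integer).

Clipped polygon: [(1,11) (16,11) (16,14) (5/3,14) (1,12)]

1. After x ≥ 1: [(1,12) (1,47/6) (6,2) (18,0) (20,5) (15,17) (5,16) (2,15)]
2. After x ≤ 16: [(1,12) (1,47/6) (6,2) (16,1/3) (16,73/5) (15,17) (5,16) (2,15)]
3. After y ≥ 11: [(1,12) (1,11) (16,11) (16,73/5) (15,17) (5,16) (2,15)]
4. After y ≤ 14: [(5/3,14) (1,12) (1,11) (16,11) (16,14)]
5. Canonical ring: [(1,11) (16,11) (16,14) (5/3,14) (1,12)]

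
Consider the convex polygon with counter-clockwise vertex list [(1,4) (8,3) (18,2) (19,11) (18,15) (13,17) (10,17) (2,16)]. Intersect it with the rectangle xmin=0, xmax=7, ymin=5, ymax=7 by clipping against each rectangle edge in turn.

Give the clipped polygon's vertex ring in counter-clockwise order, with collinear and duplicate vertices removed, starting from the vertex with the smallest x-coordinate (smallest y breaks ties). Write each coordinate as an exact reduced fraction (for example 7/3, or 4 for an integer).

Clipped polygon: [(13/12,5) (7,5) (7,7) (5/4,7)]

1. After x ≥ 0: [(1,4) (8,3) (18,2) (19,11) (18,15) (13,17) (10,17) (2,16)]
2. After x ≤ 7: [(1,4) (7,22/7) (7,133/8) (2,16)]
3. After y ≥ 5: [(13/12,5) (7,5) (7,133/8) (2,16)]
4. After y ≤ 7: [(5/4,7) (13/12,5) (7,5) (7,7)]
5. Canonical ring: [(13/12,5) (7,5) (7,7) (5/4,7)]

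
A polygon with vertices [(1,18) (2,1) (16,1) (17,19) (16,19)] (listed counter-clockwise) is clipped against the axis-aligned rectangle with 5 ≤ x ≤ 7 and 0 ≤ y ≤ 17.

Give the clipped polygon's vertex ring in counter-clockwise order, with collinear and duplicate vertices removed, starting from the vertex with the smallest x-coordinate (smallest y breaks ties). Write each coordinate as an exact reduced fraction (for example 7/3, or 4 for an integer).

Clipped polygon: [(5,1) (7,1) (7,17) (5,17)]

1. After x ≥ 5: [(5,274/15) (5,1) (16,1) (17,19) (16,19)]
2. After x ≤ 7: [(7,92/5) (5,274/15) (5,1) (7,1)]
3. After y ≥ 0: [(7,92/5) (5,274/15) (5,1) (7,1)]
4. After y ≤ 17: [(7,17) (5,17) (5,1) (7,1)]
5. Canonical ring: [(5,1) (7,1) (7,17) (5,17)]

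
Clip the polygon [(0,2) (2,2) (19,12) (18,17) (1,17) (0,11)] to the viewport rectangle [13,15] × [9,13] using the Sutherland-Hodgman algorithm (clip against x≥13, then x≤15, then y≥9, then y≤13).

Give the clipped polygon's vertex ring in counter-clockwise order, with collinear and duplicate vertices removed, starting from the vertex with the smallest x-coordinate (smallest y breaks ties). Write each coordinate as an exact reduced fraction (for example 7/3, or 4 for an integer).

Clipped polygon: [(13,9) (139/10,9) (15,164/17) (15,13) (13,13)]

1. After x ≥ 13: [(13,144/17) (19,12) (18,17) (13,17)]
2. After x ≤ 15: [(13,144/17) (15,164/17) (15,17) (13,17)]
3. After y ≥ 9: [(13,9) (139/10,9) (15,164/17) (15,17) (13,17)]
4. After y ≤ 13: [(13,13) (13,9) (139/10,9) (15,164/17) (15,13)]
5. Canonical ring: [(13,9) (139/10,9) (15,164/17) (15,13) (13,13)]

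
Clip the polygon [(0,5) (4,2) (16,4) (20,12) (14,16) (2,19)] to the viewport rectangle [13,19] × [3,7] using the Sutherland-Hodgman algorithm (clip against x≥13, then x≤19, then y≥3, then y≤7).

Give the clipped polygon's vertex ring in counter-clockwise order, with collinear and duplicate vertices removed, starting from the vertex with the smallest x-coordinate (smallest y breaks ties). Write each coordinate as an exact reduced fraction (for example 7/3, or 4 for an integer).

Clipped polygon: [(13,7/2) (16,4) (35/2,7) (13,7)]

1. After x ≥ 13: [(13,7/2) (16,4) (20,12) (14,16) (13,65/4)]
2. After x ≤ 19: [(13,7/2) (16,4) (19,10) (19,38/3) (14,16) (13,65/4)]
3. After y ≥ 3: [(13,7/2) (16,4) (19,10) (19,38/3) (14,16) (13,65/4)]
4. After y ≤ 7: [(13,7) (13,7/2) (16,4) (35/2,7)]
5. Canonical ring: [(13,7/2) (16,4) (35/2,7) (13,7)]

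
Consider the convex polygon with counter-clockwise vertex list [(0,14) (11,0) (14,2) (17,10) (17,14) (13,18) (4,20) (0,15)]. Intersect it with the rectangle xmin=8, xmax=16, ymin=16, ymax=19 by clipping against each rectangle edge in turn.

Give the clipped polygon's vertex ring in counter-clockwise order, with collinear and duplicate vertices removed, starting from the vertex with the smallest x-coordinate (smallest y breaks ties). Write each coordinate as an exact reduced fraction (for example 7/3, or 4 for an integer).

Clipped polygon: [(8,16) (15,16) (13,18) (17/2,19) (8,19)]

1. After x ≥ 8: [(8,42/11) (11,0) (14,2) (17,10) (17,14) (13,18) (8,172/9)]
2. After x ≤ 16: [(8,42/11) (11,0) (14,2) (16,22/3) (16,15) (13,18) (8,172/9)]
3. After y ≥ 16: [(8,16) (15,16) (13,18) (8,172/9)]
4. After y ≤ 19: [(8,19) (8,16) (15,16) (13,18) (17/2,19)]
5. Canonical ring: [(8,16) (15,16) (13,18) (17/2,19) (8,19)]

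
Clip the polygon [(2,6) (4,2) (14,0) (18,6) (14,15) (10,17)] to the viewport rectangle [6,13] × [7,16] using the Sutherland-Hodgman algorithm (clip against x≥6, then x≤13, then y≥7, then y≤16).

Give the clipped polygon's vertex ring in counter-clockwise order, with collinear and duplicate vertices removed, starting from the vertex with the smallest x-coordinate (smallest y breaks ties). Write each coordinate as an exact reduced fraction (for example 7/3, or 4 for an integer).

Clipped polygon: [(6,7) (13,7) (13,31/2) (12,16) (102/11,16) (6,23/2)]

1. After x ≥ 6: [(6,23/2) (6,8/5) (14,0) (18,6) (14,15) (10,17)]
2. After x ≤ 13: [(6,23/2) (6,8/5) (13,1/5) (13,31/2) (10,17)]
3. After y ≥ 7: [(6,23/2) (6,7) (13,7) (13,31/2) (10,17)]
4. After y ≤ 16: [(102/11,16) (6,23/2) (6,7) (13,7) (13,31/2) (12,16)]
5. Canonical ring: [(6,7) (13,7) (13,31/2) (12,16) (102/11,16) (6,23/2)]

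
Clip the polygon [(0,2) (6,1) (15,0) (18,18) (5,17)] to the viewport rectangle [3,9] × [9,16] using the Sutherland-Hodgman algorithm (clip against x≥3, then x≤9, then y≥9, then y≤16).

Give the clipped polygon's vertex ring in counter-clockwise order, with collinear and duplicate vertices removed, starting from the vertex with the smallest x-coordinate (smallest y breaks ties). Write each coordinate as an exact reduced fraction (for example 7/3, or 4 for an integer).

Clipped polygon: [(3,9) (9,9) (9,16) (14/3,16) (3,11)]

1. After x ≥ 3: [(3,11) (3,3/2) (6,1) (15,0) (18,18) (5,17)]
2. After x ≤ 9: [(3,11) (3,3/2) (6,1) (9,2/3) (9,225/13) (5,17)]
3. After y ≥ 9: [(3,11) (3,9) (9,9) (9,225/13) (5,17)]
4. After y ≤ 16: [(14/3,16) (3,11) (3,9) (9,9) (9,16)]
5. Canonical ring: [(3,9) (9,9) (9,16) (14/3,16) (3,11)]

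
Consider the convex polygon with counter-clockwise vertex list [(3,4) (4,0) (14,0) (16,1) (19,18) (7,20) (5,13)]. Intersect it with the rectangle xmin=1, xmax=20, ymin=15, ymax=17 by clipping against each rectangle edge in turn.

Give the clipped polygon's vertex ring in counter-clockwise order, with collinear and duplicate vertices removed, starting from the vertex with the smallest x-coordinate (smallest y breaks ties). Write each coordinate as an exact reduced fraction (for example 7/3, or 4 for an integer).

1. After x ≥ 1: [(3,4) (4,0) (14,0) (16,1) (19,18) (7,20) (5,13)]
2. After x ≤ 20: [(3,4) (4,0) (14,0) (16,1) (19,18) (7,20) (5,13)]
3. After y ≥ 15: [(314/17,15) (19,18) (7,20) (39/7,15)]
4. After y ≤ 17: [(314/17,15) (320/17,17) (43/7,17) (39/7,15)]
5. Canonical ring: [(39/7,15) (314/17,15) (320/17,17) (43/7,17)]

Clipped polygon: [(39/7,15) (314/17,15) (320/17,17) (43/7,17)]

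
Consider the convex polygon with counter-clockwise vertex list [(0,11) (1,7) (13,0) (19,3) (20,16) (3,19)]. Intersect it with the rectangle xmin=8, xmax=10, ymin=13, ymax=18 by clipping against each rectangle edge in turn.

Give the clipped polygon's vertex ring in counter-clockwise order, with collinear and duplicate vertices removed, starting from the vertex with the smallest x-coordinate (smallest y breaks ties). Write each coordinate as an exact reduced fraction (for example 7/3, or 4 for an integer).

1. After x ≥ 8: [(8,35/12) (13,0) (19,3) (20,16) (8,308/17)]
2. After x ≤ 10: [(8,35/12) (10,7/4) (10,302/17) (8,308/17)]
3. After y ≥ 13: [(8,13) (10,13) (10,302/17) (8,308/17)]
4. After y ≤ 18: [(8,18) (8,13) (10,13) (10,302/17) (26/3,18)]
5. Canonical ring: [(8,13) (10,13) (10,302/17) (26/3,18) (8,18)]

Clipped polygon: [(8,13) (10,13) (10,302/17) (26/3,18) (8,18)]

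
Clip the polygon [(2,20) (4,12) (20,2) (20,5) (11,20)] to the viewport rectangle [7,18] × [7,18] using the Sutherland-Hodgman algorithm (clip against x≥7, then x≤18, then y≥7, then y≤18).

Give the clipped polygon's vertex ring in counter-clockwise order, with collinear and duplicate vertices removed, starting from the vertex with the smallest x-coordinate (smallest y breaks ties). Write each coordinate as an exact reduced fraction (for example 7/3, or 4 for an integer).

1. After x ≥ 7: [(7,20) (7,81/8) (20,2) (20,5) (11,20)]
2. After x ≤ 18: [(7,20) (7,81/8) (18,13/4) (18,25/3) (11,20)]
3. After y ≥ 7: [(7,20) (7,81/8) (12,7) (18,7) (18,25/3) (11,20)]
4. After y ≤ 18: [(7,18) (7,81/8) (12,7) (18,7) (18,25/3) (61/5,18)]
5. Canonical ring: [(7,81/8) (12,7) (18,7) (18,25/3) (61/5,18) (7,18)]

Clipped polygon: [(7,81/8) (12,7) (18,7) (18,25/3) (61/5,18) (7,18)]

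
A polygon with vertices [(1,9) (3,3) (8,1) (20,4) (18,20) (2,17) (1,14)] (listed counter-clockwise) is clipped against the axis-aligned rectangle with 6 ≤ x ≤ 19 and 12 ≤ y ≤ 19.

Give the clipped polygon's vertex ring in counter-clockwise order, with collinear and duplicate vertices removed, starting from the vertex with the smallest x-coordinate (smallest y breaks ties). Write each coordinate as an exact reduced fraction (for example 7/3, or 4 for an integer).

Clipped polygon: [(6,12) (19,12) (145/8,19) (38/3,19) (6,71/4)]

1. After x ≥ 6: [(6,9/5) (8,1) (20,4) (18,20) (6,71/4)]
2. After x ≤ 19: [(6,9/5) (8,1) (19,15/4) (19,12) (18,20) (6,71/4)]
3. After y ≥ 12: [(6,12) (19,12) (19,12) (18,20) (6,71/4)]
4. After y ≤ 19: [(6,12) (19,12) (19,12) (145/8,19) (38/3,19) (6,71/4)]
5. Canonical ring: [(6,12) (19,12) (145/8,19) (38/3,19) (6,71/4)]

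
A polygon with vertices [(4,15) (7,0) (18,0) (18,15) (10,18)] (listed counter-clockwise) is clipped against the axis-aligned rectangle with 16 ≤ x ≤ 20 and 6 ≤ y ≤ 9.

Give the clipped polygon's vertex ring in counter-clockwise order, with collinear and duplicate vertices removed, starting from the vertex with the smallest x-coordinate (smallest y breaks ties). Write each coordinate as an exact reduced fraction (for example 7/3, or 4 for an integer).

1. After x ≥ 16: [(16,0) (18,0) (18,15) (16,63/4)]
2. After x ≤ 20: [(16,0) (18,0) (18,15) (16,63/4)]
3. After y ≥ 6: [(16,6) (18,6) (18,15) (16,63/4)]
4. After y ≤ 9: [(16,9) (16,6) (18,6) (18,9)]
5. Canonical ring: [(16,6) (18,6) (18,9) (16,9)]

Clipped polygon: [(16,6) (18,6) (18,9) (16,9)]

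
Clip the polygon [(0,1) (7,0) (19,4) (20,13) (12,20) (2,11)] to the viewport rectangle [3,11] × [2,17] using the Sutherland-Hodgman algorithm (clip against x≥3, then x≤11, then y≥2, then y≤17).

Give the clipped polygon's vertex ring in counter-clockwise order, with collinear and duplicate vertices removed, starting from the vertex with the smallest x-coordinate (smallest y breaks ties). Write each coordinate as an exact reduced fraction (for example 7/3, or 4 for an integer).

Clipped polygon: [(3,2) (11,2) (11,17) (26/3,17) (3,119/10)]

1. After x ≥ 3: [(3,4/7) (7,0) (19,4) (20,13) (12,20) (3,119/10)]
2. After x ≤ 11: [(3,4/7) (7,0) (11,4/3) (11,191/10) (3,119/10)]
3. After y ≥ 2: [(3,2) (11,2) (11,191/10) (3,119/10)]
4. After y ≤ 17: [(3,2) (11,2) (11,17) (26/3,17) (3,119/10)]
5. Canonical ring: [(3,2) (11,2) (11,17) (26/3,17) (3,119/10)]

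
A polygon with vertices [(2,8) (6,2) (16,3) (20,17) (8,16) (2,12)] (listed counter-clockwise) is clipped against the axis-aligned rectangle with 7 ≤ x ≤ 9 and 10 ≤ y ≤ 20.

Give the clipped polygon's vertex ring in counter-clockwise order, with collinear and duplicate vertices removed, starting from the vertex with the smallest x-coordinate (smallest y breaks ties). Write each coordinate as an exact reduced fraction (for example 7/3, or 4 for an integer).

Clipped polygon: [(7,10) (9,10) (9,193/12) (8,16) (7,46/3)]

1. After x ≥ 7: [(7,21/10) (16,3) (20,17) (8,16) (7,46/3)]
2. After x ≤ 9: [(7,21/10) (9,23/10) (9,193/12) (8,16) (7,46/3)]
3. After y ≥ 10: [(7,10) (9,10) (9,193/12) (8,16) (7,46/3)]
4. After y ≤ 20: [(7,10) (9,10) (9,193/12) (8,16) (7,46/3)]
5. Canonical ring: [(7,10) (9,10) (9,193/12) (8,16) (7,46/3)]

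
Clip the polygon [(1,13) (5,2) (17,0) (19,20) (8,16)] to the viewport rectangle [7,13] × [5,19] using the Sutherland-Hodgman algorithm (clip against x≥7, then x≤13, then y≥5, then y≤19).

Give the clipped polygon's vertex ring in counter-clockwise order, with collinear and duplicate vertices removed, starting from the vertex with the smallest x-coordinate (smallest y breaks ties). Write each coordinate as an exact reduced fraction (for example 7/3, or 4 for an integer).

Clipped polygon: [(7,5) (13,5) (13,196/11) (8,16) (7,109/7)]

1. After x ≥ 7: [(7,109/7) (7,5/3) (17,0) (19,20) (8,16)]
2. After x ≤ 13: [(7,109/7) (7,5/3) (13,2/3) (13,196/11) (8,16)]
3. After y ≥ 5: [(7,109/7) (7,5) (13,5) (13,196/11) (8,16)]
4. After y ≤ 19: [(7,109/7) (7,5) (13,5) (13,196/11) (8,16)]
5. Canonical ring: [(7,5) (13,5) (13,196/11) (8,16) (7,109/7)]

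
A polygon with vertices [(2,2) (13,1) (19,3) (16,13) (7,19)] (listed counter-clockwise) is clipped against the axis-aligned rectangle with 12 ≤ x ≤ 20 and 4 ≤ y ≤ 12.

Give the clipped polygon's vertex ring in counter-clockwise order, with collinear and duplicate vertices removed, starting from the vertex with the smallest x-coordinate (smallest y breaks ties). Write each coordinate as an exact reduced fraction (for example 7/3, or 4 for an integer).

1. After x ≥ 12: [(12,12/11) (13,1) (19,3) (16,13) (12,47/3)]
2. After x ≤ 20: [(12,12/11) (13,1) (19,3) (16,13) (12,47/3)]
3. After y ≥ 4: [(12,4) (187/10,4) (16,13) (12,47/3)]
4. After y ≤ 12: [(12,12) (12,4) (187/10,4) (163/10,12)]
5. Canonical ring: [(12,4) (187/10,4) (163/10,12) (12,12)]

Clipped polygon: [(12,4) (187/10,4) (163/10,12) (12,12)]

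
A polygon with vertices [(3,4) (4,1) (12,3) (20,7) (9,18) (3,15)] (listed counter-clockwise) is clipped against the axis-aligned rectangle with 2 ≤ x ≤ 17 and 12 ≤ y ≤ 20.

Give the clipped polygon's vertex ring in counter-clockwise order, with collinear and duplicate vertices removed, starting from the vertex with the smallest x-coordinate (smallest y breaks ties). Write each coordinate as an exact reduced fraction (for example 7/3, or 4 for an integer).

1. After x ≥ 2: [(3,4) (4,1) (12,3) (20,7) (9,18) (3,15)]
2. After x ≤ 17: [(3,4) (4,1) (12,3) (17,11/2) (17,10) (9,18) (3,15)]
3. After y ≥ 12: [(3,12) (15,12) (9,18) (3,15)]
4. After y ≤ 20: [(3,12) (15,12) (9,18) (3,15)]
5. Canonical ring: [(3,12) (15,12) (9,18) (3,15)]

Clipped polygon: [(3,12) (15,12) (9,18) (3,15)]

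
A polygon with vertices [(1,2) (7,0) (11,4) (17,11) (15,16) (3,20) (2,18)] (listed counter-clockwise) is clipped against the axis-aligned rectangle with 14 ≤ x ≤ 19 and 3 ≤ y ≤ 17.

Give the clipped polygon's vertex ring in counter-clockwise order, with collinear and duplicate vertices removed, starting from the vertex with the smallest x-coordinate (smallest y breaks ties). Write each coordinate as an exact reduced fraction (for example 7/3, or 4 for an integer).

Clipped polygon: [(14,15/2) (17,11) (15,16) (14,49/3)]

1. After x ≥ 14: [(14,15/2) (17,11) (15,16) (14,49/3)]
2. After x ≤ 19: [(14,15/2) (17,11) (15,16) (14,49/3)]
3. After y ≥ 3: [(14,15/2) (17,11) (15,16) (14,49/3)]
4. After y ≤ 17: [(14,15/2) (17,11) (15,16) (14,49/3)]
5. Canonical ring: [(14,15/2) (17,11) (15,16) (14,49/3)]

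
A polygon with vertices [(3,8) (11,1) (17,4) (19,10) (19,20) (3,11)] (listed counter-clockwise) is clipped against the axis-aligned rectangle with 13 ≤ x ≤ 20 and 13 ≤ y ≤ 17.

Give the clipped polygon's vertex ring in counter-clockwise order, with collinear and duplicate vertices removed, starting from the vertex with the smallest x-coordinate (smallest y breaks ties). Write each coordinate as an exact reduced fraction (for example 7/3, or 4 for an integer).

Clipped polygon: [(13,13) (19,13) (19,17) (41/3,17) (13,133/8)]

1. After x ≥ 13: [(13,2) (17,4) (19,10) (19,20) (13,133/8)]
2. After x ≤ 20: [(13,2) (17,4) (19,10) (19,20) (13,133/8)]
3. After y ≥ 13: [(13,13) (19,13) (19,20) (13,133/8)]
4. After y ≤ 17: [(13,13) (19,13) (19,17) (41/3,17) (13,133/8)]
5. Canonical ring: [(13,13) (19,13) (19,17) (41/3,17) (13,133/8)]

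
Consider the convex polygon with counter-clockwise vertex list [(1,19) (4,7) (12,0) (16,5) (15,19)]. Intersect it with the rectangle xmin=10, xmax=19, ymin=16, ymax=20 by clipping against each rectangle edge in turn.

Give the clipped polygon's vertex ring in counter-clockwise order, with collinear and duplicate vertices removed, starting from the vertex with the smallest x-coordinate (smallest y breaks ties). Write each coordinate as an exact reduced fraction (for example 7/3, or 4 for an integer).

1. After x ≥ 10: [(10,19) (10,7/4) (12,0) (16,5) (15,19)]
2. After x ≤ 19: [(10,19) (10,7/4) (12,0) (16,5) (15,19)]
3. After y ≥ 16: [(10,19) (10,16) (213/14,16) (15,19)]
4. After y ≤ 20: [(10,19) (10,16) (213/14,16) (15,19)]
5. Canonical ring: [(10,16) (213/14,16) (15,19) (10,19)]

Clipped polygon: [(10,16) (213/14,16) (15,19) (10,19)]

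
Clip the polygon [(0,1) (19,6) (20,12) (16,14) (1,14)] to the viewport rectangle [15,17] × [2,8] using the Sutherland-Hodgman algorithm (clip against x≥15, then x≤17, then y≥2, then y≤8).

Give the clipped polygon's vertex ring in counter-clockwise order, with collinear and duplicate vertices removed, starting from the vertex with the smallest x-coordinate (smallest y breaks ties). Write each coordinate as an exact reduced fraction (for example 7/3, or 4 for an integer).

Clipped polygon: [(15,94/19) (17,104/19) (17,8) (15,8)]

1. After x ≥ 15: [(15,94/19) (19,6) (20,12) (16,14) (15,14)]
2. After x ≤ 17: [(15,94/19) (17,104/19) (17,27/2) (16,14) (15,14)]
3. After y ≥ 2: [(15,94/19) (17,104/19) (17,27/2) (16,14) (15,14)]
4. After y ≤ 8: [(15,8) (15,94/19) (17,104/19) (17,8)]
5. Canonical ring: [(15,94/19) (17,104/19) (17,8) (15,8)]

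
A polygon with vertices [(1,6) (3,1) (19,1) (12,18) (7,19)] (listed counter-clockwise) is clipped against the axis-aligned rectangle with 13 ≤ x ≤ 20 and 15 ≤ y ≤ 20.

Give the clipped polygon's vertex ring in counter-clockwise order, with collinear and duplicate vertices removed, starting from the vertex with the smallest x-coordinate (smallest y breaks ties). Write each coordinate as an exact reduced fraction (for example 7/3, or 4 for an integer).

1. After x ≥ 13: [(13,1) (19,1) (13,109/7)]
2. After x ≤ 20: [(13,1) (19,1) (13,109/7)]
3. After y ≥ 15: [(13,15) (225/17,15) (13,109/7)]
4. After y ≤ 20: [(13,15) (225/17,15) (13,109/7)]
5. Canonical ring: [(13,15) (225/17,15) (13,109/7)]

Clipped polygon: [(13,15) (225/17,15) (13,109/7)]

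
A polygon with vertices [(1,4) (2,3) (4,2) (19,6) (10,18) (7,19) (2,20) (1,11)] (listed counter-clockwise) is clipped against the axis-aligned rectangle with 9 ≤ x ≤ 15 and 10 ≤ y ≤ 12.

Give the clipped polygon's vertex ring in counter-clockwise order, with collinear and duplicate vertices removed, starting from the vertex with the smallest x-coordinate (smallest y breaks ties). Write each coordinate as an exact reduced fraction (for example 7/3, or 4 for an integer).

Clipped polygon: [(9,10) (15,10) (15,34/3) (29/2,12) (9,12)]

1. After x ≥ 9: [(9,10/3) (19,6) (10,18) (9,55/3)]
2. After x ≤ 15: [(9,10/3) (15,74/15) (15,34/3) (10,18) (9,55/3)]
3. After y ≥ 10: [(9,10) (15,10) (15,34/3) (10,18) (9,55/3)]
4. After y ≤ 12: [(9,12) (9,10) (15,10) (15,34/3) (29/2,12)]
5. Canonical ring: [(9,10) (15,10) (15,34/3) (29/2,12) (9,12)]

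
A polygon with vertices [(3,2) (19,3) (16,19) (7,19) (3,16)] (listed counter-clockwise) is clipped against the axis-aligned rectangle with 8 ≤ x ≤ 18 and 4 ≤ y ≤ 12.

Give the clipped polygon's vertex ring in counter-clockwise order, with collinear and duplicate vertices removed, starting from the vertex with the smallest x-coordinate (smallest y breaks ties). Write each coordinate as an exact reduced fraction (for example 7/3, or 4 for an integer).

1. After x ≥ 8: [(8,37/16) (19,3) (16,19) (8,19)]
2. After x ≤ 18: [(8,37/16) (18,47/16) (18,25/3) (16,19) (8,19)]
3. After y ≥ 4: [(8,4) (18,4) (18,25/3) (16,19) (8,19)]
4. After y ≤ 12: [(8,12) (8,4) (18,4) (18,25/3) (277/16,12)]
5. Canonical ring: [(8,4) (18,4) (18,25/3) (277/16,12) (8,12)]

Clipped polygon: [(8,4) (18,4) (18,25/3) (277/16,12) (8,12)]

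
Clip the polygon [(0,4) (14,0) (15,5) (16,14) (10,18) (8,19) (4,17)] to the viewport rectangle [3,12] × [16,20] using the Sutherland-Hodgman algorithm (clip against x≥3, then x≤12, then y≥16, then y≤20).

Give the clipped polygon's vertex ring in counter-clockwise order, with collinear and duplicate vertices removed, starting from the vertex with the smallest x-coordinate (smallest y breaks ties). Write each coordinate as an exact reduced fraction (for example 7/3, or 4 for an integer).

1. After x ≥ 3: [(3,55/4) (3,22/7) (14,0) (15,5) (16,14) (10,18) (8,19) (4,17)]
2. After x ≤ 12: [(3,55/4) (3,22/7) (12,4/7) (12,50/3) (10,18) (8,19) (4,17)]
3. After y ≥ 16: [(48/13,16) (12,16) (12,50/3) (10,18) (8,19) (4,17)]
4. After y ≤ 20: [(48/13,16) (12,16) (12,50/3) (10,18) (8,19) (4,17)]
5. Canonical ring: [(48/13,16) (12,16) (12,50/3) (10,18) (8,19) (4,17)]

Clipped polygon: [(48/13,16) (12,16) (12,50/3) (10,18) (8,19) (4,17)]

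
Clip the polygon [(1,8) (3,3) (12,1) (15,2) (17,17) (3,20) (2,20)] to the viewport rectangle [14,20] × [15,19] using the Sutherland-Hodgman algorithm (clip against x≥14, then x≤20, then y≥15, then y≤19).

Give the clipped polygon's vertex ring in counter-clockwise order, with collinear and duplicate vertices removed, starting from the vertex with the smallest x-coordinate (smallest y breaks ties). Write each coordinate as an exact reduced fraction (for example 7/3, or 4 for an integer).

1. After x ≥ 14: [(14,5/3) (15,2) (17,17) (14,247/14)]
2. After x ≤ 20: [(14,5/3) (15,2) (17,17) (14,247/14)]
3. After y ≥ 15: [(14,15) (251/15,15) (17,17) (14,247/14)]
4. After y ≤ 19: [(14,15) (251/15,15) (17,17) (14,247/14)]
5. Canonical ring: [(14,15) (251/15,15) (17,17) (14,247/14)]

Clipped polygon: [(14,15) (251/15,15) (17,17) (14,247/14)]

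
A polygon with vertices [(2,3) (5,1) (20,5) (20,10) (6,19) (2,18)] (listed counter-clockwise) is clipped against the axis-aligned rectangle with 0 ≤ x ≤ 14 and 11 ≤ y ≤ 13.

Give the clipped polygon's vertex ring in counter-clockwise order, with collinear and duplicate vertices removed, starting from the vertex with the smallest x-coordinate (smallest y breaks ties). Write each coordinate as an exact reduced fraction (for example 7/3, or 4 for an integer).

1. After x ≥ 0: [(2,3) (5,1) (20,5) (20,10) (6,19) (2,18)]
2. After x ≤ 14: [(2,3) (5,1) (14,17/5) (14,97/7) (6,19) (2,18)]
3. After y ≥ 11: [(2,11) (14,11) (14,97/7) (6,19) (2,18)]
4. After y ≤ 13: [(2,13) (2,11) (14,11) (14,13)]
5. Canonical ring: [(2,11) (14,11) (14,13) (2,13)]

Clipped polygon: [(2,11) (14,11) (14,13) (2,13)]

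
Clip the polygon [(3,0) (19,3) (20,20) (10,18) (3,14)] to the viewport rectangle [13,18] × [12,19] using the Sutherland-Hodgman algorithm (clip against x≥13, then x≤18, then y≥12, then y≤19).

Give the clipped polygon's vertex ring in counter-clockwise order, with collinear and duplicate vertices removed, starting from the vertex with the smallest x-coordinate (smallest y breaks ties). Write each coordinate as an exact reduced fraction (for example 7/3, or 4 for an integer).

Clipped polygon: [(13,12) (18,12) (18,19) (15,19) (13,93/5)]

1. After x ≥ 13: [(13,15/8) (19,3) (20,20) (13,93/5)]
2. After x ≤ 18: [(13,15/8) (18,45/16) (18,98/5) (13,93/5)]
3. After y ≥ 12: [(13,12) (18,12) (18,98/5) (13,93/5)]
4. After y ≤ 19: [(13,12) (18,12) (18,19) (15,19) (13,93/5)]
5. Canonical ring: [(13,12) (18,12) (18,19) (15,19) (13,93/5)]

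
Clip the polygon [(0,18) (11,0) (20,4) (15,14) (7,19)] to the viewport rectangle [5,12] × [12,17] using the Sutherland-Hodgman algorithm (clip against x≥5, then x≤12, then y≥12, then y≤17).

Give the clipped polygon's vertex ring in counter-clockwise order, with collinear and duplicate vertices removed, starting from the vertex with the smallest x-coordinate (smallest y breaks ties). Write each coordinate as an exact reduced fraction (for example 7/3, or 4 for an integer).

Clipped polygon: [(5,12) (12,12) (12,127/8) (51/5,17) (5,17)]

1. After x ≥ 5: [(5,131/7) (5,108/11) (11,0) (20,4) (15,14) (7,19)]
2. After x ≤ 12: [(5,131/7) (5,108/11) (11,0) (12,4/9) (12,127/8) (7,19)]
3. After y ≥ 12: [(5,131/7) (5,12) (12,12) (12,127/8) (7,19)]
4. After y ≤ 17: [(5,17) (5,12) (12,12) (12,127/8) (51/5,17)]
5. Canonical ring: [(5,12) (12,12) (12,127/8) (51/5,17) (5,17)]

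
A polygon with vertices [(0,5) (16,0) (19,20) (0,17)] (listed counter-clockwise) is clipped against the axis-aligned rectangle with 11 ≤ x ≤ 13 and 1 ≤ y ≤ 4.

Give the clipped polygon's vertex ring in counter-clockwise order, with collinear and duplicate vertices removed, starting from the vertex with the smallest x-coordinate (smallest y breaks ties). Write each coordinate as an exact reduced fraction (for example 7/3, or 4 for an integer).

1. After x ≥ 11: [(11,25/16) (16,0) (19,20) (11,356/19)]
2. After x ≤ 13: [(11,25/16) (13,15/16) (13,362/19) (11,356/19)]
3. After y ≥ 1: [(11,25/16) (64/5,1) (13,1) (13,362/19) (11,356/19)]
4. After y ≤ 4: [(11,4) (11,25/16) (64/5,1) (13,1) (13,4)]
5. Canonical ring: [(11,25/16) (64/5,1) (13,1) (13,4) (11,4)]

Clipped polygon: [(11,25/16) (64/5,1) (13,1) (13,4) (11,4)]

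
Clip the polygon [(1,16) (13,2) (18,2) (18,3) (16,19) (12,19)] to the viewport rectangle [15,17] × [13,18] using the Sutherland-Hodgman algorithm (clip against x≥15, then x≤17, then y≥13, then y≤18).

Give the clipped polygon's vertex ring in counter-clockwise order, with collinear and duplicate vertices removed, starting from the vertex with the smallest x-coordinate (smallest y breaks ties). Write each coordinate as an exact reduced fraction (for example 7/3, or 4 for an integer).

1. After x ≥ 15: [(15,2) (18,2) (18,3) (16,19) (15,19)]
2. After x ≤ 17: [(15,2) (17,2) (17,11) (16,19) (15,19)]
3. After y ≥ 13: [(15,13) (67/4,13) (16,19) (15,19)]
4. After y ≤ 18: [(15,18) (15,13) (67/4,13) (129/8,18)]
5. Canonical ring: [(15,13) (67/4,13) (129/8,18) (15,18)]

Clipped polygon: [(15,13) (67/4,13) (129/8,18) (15,18)]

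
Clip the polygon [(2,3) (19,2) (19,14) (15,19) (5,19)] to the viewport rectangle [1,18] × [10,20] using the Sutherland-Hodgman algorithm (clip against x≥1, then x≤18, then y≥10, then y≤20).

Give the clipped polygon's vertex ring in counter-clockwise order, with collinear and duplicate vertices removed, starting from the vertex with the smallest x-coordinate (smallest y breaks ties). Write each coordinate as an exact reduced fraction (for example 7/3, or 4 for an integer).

1. After x ≥ 1: [(2,3) (19,2) (19,14) (15,19) (5,19)]
2. After x ≤ 18: [(2,3) (18,35/17) (18,61/4) (15,19) (5,19)]
3. After y ≥ 10: [(53/16,10) (18,10) (18,61/4) (15,19) (5,19)]
4. After y ≤ 20: [(53/16,10) (18,10) (18,61/4) (15,19) (5,19)]
5. Canonical ring: [(53/16,10) (18,10) (18,61/4) (15,19) (5,19)]

Clipped polygon: [(53/16,10) (18,10) (18,61/4) (15,19) (5,19)]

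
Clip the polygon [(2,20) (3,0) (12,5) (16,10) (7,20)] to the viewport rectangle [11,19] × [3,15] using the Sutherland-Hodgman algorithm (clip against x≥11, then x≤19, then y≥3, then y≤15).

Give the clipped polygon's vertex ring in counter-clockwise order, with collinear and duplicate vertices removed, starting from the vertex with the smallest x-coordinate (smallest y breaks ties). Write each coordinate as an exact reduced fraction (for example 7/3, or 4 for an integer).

Clipped polygon: [(11,40/9) (12,5) (16,10) (23/2,15) (11,15)]

1. After x ≥ 11: [(11,40/9) (12,5) (16,10) (11,140/9)]
2. After x ≤ 19: [(11,40/9) (12,5) (16,10) (11,140/9)]
3. After y ≥ 3: [(11,40/9) (12,5) (16,10) (11,140/9)]
4. After y ≤ 15: [(11,15) (11,40/9) (12,5) (16,10) (23/2,15)]
5. Canonical ring: [(11,40/9) (12,5) (16,10) (23/2,15) (11,15)]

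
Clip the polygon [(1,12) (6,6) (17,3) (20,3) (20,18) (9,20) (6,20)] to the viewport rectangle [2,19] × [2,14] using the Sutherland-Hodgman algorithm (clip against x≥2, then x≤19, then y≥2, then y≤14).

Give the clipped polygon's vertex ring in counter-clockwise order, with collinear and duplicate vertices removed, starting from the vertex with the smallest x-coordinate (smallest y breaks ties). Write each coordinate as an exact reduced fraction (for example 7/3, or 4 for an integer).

1. After x ≥ 2: [(2,68/5) (2,54/5) (6,6) (17,3) (20,3) (20,18) (9,20) (6,20)]
2. After x ≤ 19: [(2,68/5) (2,54/5) (6,6) (17,3) (19,3) (19,200/11) (9,20) (6,20)]
3. After y ≥ 2: [(2,68/5) (2,54/5) (6,6) (17,3) (19,3) (19,200/11) (9,20) (6,20)]
4. After y ≤ 14: [(9/4,14) (2,68/5) (2,54/5) (6,6) (17,3) (19,3) (19,14)]
5. Canonical ring: [(2,54/5) (6,6) (17,3) (19,3) (19,14) (9/4,14) (2,68/5)]

Clipped polygon: [(2,54/5) (6,6) (17,3) (19,3) (19,14) (9/4,14) (2,68/5)]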